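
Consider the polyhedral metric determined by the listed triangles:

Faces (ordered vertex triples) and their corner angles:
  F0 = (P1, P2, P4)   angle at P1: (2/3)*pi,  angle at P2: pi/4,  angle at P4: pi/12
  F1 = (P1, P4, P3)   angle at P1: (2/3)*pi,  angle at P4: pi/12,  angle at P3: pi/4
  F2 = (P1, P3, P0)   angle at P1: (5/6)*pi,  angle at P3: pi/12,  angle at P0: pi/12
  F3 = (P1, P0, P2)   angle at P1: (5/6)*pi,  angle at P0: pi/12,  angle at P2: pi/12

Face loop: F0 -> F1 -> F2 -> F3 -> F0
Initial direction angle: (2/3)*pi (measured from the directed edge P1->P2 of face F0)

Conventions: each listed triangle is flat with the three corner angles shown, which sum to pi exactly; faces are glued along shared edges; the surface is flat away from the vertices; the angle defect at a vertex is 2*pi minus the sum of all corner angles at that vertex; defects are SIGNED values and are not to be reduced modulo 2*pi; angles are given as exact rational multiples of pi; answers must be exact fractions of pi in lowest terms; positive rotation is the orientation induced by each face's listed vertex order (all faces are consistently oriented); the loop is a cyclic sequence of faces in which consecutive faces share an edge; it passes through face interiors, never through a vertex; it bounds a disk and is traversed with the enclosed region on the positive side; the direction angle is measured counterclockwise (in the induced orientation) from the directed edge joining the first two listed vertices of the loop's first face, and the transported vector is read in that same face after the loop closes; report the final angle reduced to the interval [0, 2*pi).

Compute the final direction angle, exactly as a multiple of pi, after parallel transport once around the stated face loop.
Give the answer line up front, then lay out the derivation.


Answer: final direction angle = (5/3)*pi

enclosed vertex P1: corner angles sum to 3*pi, defect = 2*pi - 3*pi = -pi
summing the enclosed defects onto the initial angle, mod 2*pi in the induced orientation:
final angle = (2/3)*pi - pi = (5/3)*pi (mod 2*pi)


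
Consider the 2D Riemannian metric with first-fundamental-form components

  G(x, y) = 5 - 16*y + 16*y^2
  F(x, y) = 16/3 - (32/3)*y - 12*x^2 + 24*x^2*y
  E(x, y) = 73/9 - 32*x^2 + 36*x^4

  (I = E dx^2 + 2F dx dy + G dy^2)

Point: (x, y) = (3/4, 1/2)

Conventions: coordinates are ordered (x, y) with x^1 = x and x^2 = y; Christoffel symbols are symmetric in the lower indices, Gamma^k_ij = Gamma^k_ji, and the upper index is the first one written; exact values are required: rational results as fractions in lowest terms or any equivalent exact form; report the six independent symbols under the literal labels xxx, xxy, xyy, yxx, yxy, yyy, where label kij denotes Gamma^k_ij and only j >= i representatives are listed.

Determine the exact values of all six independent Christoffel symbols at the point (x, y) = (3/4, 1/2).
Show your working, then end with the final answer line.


E = 865/576, F = 0, G = 1 at the point
E_x = 51/4, E_y = 0, F_x = 0, F_y = 17/6, G_x = 0, G_y = 0
EG - F^2 = 865/576;  g^inv = (576/865) * [[1, 0], [0, 865/576]]
first-kind symbols [ij,l] = (1/2)(d_i g_jl + d_j g_il - d_l g_ij): [xx,x] = E_x/2 = 51/8, [xx,y] = F_x - E_y/2 = 0, [xy,x] = E_y/2 = 0, [xy,y] = G_x/2 = 0, [yy,x] = F_y - G_x/2 = 17/6, [yy,y] = G_y/2 = 0
Gamma^x_ij = (G*[ij,x] - F*[ij,y])/(EG - F^2), Gamma^y_ij = (E*[ij,y] - F*[ij,x])/(EG - F^2)

Answer: Gamma_xxx = 3672/865, Gamma_xxy = 0, Gamma_xyy = 1632/865, Gamma_yxx = 0, Gamma_yxy = 0, Gamma_yyy = 0


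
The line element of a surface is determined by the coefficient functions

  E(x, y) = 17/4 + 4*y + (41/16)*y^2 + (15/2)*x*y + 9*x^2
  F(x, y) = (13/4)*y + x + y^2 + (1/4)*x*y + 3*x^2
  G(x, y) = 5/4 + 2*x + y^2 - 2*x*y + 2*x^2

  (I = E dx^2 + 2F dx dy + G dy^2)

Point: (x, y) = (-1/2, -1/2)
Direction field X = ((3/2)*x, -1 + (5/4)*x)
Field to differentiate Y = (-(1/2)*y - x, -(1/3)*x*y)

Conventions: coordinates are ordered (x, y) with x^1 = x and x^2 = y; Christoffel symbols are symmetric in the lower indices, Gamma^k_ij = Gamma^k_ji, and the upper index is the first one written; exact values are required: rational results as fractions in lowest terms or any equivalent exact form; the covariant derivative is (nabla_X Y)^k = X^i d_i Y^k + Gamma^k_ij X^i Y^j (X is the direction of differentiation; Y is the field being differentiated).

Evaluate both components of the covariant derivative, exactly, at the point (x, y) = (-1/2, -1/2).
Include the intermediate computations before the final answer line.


E = 449/64, F = -17/16, G = 1/2 at the point
E_x = -51/4, E_y = -37/16, F_x = -17/8, F_y = 17/8, G_x = 1, G_y = 0
EG - F^2 = 609/256;  g^inv = (256/609) * [[1/2, 17/16], [17/16, 449/64]]
first-kind symbols [ij,l] = (1/2)(d_i g_jl + d_j g_il - d_l g_ij): [xx,x] = E_x/2 = -51/8, [xx,y] = F_x - E_y/2 = -31/32, [xy,x] = E_y/2 = -37/32, [xy,y] = G_x/2 = 1/2, [yy,x] = F_y - G_x/2 = 13/8, [yy,y] = G_y/2 = 0
Gamma^x_ij = (G*[ij,x] - F*[ij,y])/(EG - F^2), Gamma^y_ij = (E*[ij,y] - F*[ij,x])/(EG - F^2)
Gamma_xxx = -2159/1218, Gamma_xxy = -4/203, Gamma_xyy = 208/609, Gamma_yxx = -27791/4872, Gamma_yxy = 389/406, Gamma_yyy = 442/609
X = (-3/4, -13/8), Y = (3/4, -1/12) at the point

Answer: (nabla_X Y)^x = 153679/58464, (nabla_X Y)^y = 421699/233856


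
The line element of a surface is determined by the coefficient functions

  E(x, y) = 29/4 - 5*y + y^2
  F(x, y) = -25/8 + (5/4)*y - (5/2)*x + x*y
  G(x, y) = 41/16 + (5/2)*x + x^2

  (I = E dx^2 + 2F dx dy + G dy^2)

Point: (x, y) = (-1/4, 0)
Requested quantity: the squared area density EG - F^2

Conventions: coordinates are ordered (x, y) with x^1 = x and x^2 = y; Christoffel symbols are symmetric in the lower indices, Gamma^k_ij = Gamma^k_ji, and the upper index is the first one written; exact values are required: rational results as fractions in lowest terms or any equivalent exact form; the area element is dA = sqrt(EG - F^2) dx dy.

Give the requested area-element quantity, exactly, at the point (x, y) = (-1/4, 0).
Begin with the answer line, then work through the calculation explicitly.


Answer: EG - F^2 = 33/4

E = 29/4, F = -5/2, G = 2; EG - F^2 = 33/4


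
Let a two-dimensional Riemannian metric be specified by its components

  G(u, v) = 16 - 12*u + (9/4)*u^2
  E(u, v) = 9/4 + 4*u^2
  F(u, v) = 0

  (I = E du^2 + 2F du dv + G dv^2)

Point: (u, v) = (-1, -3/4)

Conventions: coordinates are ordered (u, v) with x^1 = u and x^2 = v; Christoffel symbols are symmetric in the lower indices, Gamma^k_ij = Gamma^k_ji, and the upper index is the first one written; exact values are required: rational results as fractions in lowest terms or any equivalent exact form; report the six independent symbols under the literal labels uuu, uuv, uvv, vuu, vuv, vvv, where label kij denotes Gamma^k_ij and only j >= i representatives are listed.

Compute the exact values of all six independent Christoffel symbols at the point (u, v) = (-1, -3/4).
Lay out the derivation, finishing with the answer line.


E = 25/4, F = 0, G = 121/4 at the point
E_u = -8, E_v = 0, F_u = 0, F_v = 0, G_u = -33/2, G_v = 0
EG - F^2 = 3025/16;  g^inv = (16/3025) * [[121/4, 0], [0, 25/4]]
first-kind symbols [ij,l] = (1/2)(d_i g_jl + d_j g_il - d_l g_ij): [uu,u] = E_u/2 = -4, [uu,v] = F_u - E_v/2 = 0, [uv,u] = E_v/2 = 0, [uv,v] = G_u/2 = -33/4, [vv,u] = F_v - G_u/2 = 33/4, [vv,v] = G_v/2 = 0
Gamma^u_ij = (G*[ij,u] - F*[ij,v])/(EG - F^2), Gamma^v_ij = (E*[ij,v] - F*[ij,u])/(EG - F^2)

Answer: Gamma_uuu = -16/25, Gamma_uuv = 0, Gamma_uvv = 33/25, Gamma_vuu = 0, Gamma_vuv = -3/11, Gamma_vvv = 0


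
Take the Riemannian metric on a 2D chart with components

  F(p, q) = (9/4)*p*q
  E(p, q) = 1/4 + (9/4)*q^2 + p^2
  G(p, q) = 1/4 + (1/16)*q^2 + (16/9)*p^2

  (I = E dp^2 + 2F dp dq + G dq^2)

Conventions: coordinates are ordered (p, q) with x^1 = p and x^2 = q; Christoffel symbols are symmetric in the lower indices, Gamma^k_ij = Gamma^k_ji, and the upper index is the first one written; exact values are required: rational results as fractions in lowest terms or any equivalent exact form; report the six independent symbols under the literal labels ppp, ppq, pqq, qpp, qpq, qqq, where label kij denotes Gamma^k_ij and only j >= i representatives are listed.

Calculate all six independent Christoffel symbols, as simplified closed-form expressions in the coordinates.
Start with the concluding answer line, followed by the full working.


Answer: Gamma_ppp = (1024*p^3 + 36*p*q^2 + 144*p)/(1024*p^4 - 576*p^2*q^2 + 400*p^2 + 81*q^4 + 333*q^2 + 36), Gamma_ppq = (81*q^3 + 324*q)/(1024*p^4 - 576*p^2*q^2 + 400*p^2 + 81*q^4 + 333*q^2 + 36), Gamma_pqq = (4352*p^3 - 576*p*q^2 + 612*p)/(9216*p^4 - 5184*p^2*q^2 + 3600*p^2 + 729*q^4 + 2997*q^2 + 324), Gamma_qpp = -1296*p^2*q/(1024*p^4 - 576*p^2*q^2 + 400*p^2 + 81*q^4 + 333*q^2 + 36), Gamma_qpq = (1024*p^3 - 612*p*q^2 + 256*p)/(1024*p^4 - 576*p^2*q^2 + 400*p^2 + 81*q^4 + 333*q^2 + 36), Gamma_qqq = (-576*p^2*q + 81*q^3 + 9*q)/(1024*p^4 - 576*p^2*q^2 + 400*p^2 + 81*q^4 + 333*q^2 + 36)

E = 1/4 + (9/4)*q^2 + p^2; F = (9/4)*p*q; G = 1/4 + (1/16)*q^2 + (16/9)*p^2
Gamma^k_ij = (1/2) g^{kl} (d_i g_jl + d_j g_il - d_l g_ij), with g^inv = (1/(EG-F^2)) [[G, -F], [-F, E]]
first partials: E_p = 2*p, E_q = (9/2)*q, F_p = (9/4)*q, F_q = (9/4)*p, G_p = (32/9)*p, G_q = (1/8)*q
D = EG - F^2 = 1/16 + (37/64)*q^2 + (25/36)*p^2 + (9/64)*q^4 - p^2*q^2 + (16/9)*p^4
expanded: Gamma^p_pp = (G E_p - 2F F_p + F E_q)/(2D), Gamma^p_pq = (G E_q - F G_p)/(2D), Gamma^p_qq = (2G F_q - G G_p - F G_q)/(2D), Gamma^q_pp = (2E F_p - E E_q - F E_p)/(2D), Gamma^q_pq = (E G_p - F E_q)/(2D), Gamma^q_qq = (E G_q - 2F F_q + F G_p)/(2D); substitute and cancel common factors


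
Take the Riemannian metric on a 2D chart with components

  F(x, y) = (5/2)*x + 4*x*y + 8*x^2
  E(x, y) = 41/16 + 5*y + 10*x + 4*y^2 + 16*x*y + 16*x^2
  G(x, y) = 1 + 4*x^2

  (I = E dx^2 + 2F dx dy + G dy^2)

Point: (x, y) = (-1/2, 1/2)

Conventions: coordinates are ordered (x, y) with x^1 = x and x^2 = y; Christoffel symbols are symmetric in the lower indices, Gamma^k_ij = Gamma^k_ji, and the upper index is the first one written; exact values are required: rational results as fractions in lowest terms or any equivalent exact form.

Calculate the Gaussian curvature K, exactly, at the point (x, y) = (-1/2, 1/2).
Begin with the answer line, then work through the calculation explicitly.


Answer: K = -1024/1089

E = 17/16, F = -1/4, G = 2, EG - F^2 = 33/16 at the point
E_x = 2, E_y = 1, F_x = -7/2, F_y = -2, G_x = -4, G_y = 0
E_yy = 8, F_xy = 4, G_xx = 8
Apply the Brioschi formula K = (det M1 - det M2)/(EG - F^2)^2 over the derivative matrices of E, F, G.
M1 = [[-E_yy/2 + F_xy - G_xx/2, E_x/2, F_x - E_y/2], [F_y - G_x/2, E, F], [G_y/2, F, G]] = [[-4, 1, -4], [0, 17/16, -1/4], [0, -1/4, 2]]; det M1 = -33/4
M2 = [[0, E_y/2, G_x/2], [E_y/2, E, F], [G_x/2, F, G]] = [[0, 1/2, -2], [1/2, 17/16, -1/4], [-2, -1/4, 2]]; det M2 = -17/4
det M1 - det M2 = -4; K = -4 / (33/16)^2 = -1024/1089


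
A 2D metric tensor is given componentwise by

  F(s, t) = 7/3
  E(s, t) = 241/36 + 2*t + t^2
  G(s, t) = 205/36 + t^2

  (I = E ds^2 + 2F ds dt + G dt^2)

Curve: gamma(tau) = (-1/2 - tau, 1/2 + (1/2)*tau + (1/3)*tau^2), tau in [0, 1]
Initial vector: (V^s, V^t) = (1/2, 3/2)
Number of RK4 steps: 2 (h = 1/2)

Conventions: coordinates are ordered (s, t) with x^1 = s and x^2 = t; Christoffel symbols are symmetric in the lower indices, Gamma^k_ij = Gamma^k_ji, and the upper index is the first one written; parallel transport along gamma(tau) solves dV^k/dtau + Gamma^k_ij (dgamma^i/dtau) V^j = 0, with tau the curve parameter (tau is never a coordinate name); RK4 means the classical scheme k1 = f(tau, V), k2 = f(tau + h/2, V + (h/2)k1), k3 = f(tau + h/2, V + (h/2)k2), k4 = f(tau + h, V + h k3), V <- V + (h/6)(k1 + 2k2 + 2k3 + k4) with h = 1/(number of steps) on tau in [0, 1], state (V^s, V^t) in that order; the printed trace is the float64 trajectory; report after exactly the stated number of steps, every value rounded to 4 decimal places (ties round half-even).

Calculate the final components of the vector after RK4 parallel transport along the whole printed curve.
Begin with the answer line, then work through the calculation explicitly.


Answer: V^s = 0.7565, V^t = 1.0779

gamma'(tau) = (-1, 1/2 + (2/3)*tau); f(tau, V)^k = -Gamma^k_ij(gamma(tau)) gamma'^i(tau) V^j; h = 1/2; intermediate values shown to 6 dp
curve data and Christoffel symbols at the stage parameters:
  tau = 0.000000: gamma = (-0.500000, 0.500000), gamma' = (-1.000000, 0.500000); Gamma_sss = 0.083770, Gamma_sst = 0.213415, Gamma_stt = -0.027923, Gamma_tss = -0.285218, Gamma_tst = -0.083770, Gamma_ttt = 0.095073
  tau = 0.250000: gamma = (-0.750000, 0.645833), gamma' = (-1.000000, 0.666667); Gamma_sss = 0.083644, Gamma_sst = 0.219083, Gamma_stt = -0.032822, Gamma_tss = -0.301234, Gamma_tst = -0.083644, Gamma_ttt = 0.118206
  tau = 0.500000: gamma = (-1.000000, 0.833333), gamma' = (-1.000000, 0.833333); Gamma_sss = 0.081621, Gamma_sst = 0.223485, Gamma_stt = -0.037100, Gamma_tss = -0.316766, Gamma_tst = -0.081621, Gamma_ttt = 0.143984
  tau = 0.750000: gamma = (-1.250000, 1.062500), gamma' = (-1.000000, 1.000000); Gamma_sss = 0.077078, Gamma_sst = 0.225399, Gamma_stt = -0.039707, Gamma_tss = -0.328629, Gamma_tst = -0.077078, Gamma_ttt = 0.169294
  tau = 1.000000: gamma = (-1.500000, 1.333333), gamma' = (-1.000000, 1.166667); Gamma_sss = 0.069991, Gamma_sst = 0.224138, Gamma_stt = -0.039995, Gamma_tss = -0.334124, Gamma_tst = -0.069991, Gamma_ttt = 0.190928
step 0: V^s = 0.5000, V^t = 1.5000
step 1: k1 = (0.329597, -0.318627), k2 = (0.305904, -0.373694), k3 = (0.302957, -0.370003), k4 = (0.266383, -0.427168); V <- V + (h/6)(k1 + 2k2 + 2k3 + k4): V^s = 0.6511, V^t = 1.3139
step 2: k1 = (0.266139, -0.426863), k2 = (0.213586, -0.477948), k3 = (0.212149, -0.471497), k4 = (0.146953, -0.506791); V <- V + (h/6)(k1 + 2k2 + 2k3 + k4): V^s = 0.7565, V^t = 1.0779


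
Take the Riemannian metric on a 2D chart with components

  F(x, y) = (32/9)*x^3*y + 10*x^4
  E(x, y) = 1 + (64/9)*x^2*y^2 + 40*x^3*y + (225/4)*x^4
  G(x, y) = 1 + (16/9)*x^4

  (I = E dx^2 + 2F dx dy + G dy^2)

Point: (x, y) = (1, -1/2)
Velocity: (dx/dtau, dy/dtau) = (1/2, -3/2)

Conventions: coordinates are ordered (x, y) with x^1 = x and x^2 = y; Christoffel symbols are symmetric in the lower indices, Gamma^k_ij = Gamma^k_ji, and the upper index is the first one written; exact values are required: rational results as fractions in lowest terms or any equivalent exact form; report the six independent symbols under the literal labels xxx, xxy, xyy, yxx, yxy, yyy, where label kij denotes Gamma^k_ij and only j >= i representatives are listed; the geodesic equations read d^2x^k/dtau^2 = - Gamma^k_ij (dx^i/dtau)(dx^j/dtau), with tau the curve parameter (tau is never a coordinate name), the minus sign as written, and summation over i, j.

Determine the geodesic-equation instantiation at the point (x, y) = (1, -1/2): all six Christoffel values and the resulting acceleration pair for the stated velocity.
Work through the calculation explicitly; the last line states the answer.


E = 1405/36, F = 74/9, G = 25/9 at the point
E_x = 1517/9, E_y = 296/9, F_x = 104/3, F_y = 32/9, G_x = 64/9, G_y = 0
EG - F^2 = 1469/36;  g^inv = (36/1469) * [[25/9, -74/9], [-74/9, 1405/36]]
first-kind symbols [ij,l] = (1/2)(d_i g_jl + d_j g_il - d_l g_ij): [xx,x] = E_x/2 = 1517/18, [xx,y] = F_x - E_y/2 = 164/9, [xy,x] = E_y/2 = 148/9, [xy,y] = G_x/2 = 32/9, [yy,x] = F_y - G_x/2 = 0, [yy,y] = G_y/2 = 0
Gamma^x_ij = (G*[ij,x] - F*[ij,y])/(EG - F^2), Gamma^y_ij = (E*[ij,y] - F*[ij,x])/(EG - F^2)
Gamma_xxx = 3034/1469, Gamma_xxy = 592/1469, Gamma_xyy = 0, Gamma_yxx = 656/1469, Gamma_yxy = 128/1469, Gamma_yyy = 0
d^2x/dtau^2 = -(Gamma_xxx*(1/2)^2 + 2*Gamma_xxy*(1/2)*(-3/2) + Gamma_xyy*(-3/2)^2) = 259/2938
d^2y/dtau^2 = -(Gamma_yxx*(1/2)^2 + 2*Gamma_yxy*(1/2)*(-3/2) + Gamma_yyy*(-3/2)^2) = 28/1469

Answer: Gamma_xxx = 3034/1469, Gamma_xxy = 592/1469, Gamma_xyy = 0, Gamma_yxx = 656/1469, Gamma_yxy = 128/1469, Gamma_yyy = 0; accelerations (d^2x/dtau^2, d^2y/dtau^2) = (259/2938, 28/1469)


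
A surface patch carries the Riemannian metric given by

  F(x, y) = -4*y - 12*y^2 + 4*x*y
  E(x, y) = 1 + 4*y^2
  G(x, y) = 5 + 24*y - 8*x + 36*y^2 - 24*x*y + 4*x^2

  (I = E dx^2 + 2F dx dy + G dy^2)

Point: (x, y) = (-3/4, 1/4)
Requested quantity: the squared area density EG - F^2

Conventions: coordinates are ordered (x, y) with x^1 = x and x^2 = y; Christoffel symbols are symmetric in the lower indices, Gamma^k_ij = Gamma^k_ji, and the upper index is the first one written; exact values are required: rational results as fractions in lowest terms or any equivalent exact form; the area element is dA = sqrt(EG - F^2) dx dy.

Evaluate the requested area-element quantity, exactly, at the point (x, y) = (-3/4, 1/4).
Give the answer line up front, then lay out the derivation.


Answer: EG - F^2 = 105/4

E = 5/4, F = -5/2, G = 26; EG - F^2 = 105/4


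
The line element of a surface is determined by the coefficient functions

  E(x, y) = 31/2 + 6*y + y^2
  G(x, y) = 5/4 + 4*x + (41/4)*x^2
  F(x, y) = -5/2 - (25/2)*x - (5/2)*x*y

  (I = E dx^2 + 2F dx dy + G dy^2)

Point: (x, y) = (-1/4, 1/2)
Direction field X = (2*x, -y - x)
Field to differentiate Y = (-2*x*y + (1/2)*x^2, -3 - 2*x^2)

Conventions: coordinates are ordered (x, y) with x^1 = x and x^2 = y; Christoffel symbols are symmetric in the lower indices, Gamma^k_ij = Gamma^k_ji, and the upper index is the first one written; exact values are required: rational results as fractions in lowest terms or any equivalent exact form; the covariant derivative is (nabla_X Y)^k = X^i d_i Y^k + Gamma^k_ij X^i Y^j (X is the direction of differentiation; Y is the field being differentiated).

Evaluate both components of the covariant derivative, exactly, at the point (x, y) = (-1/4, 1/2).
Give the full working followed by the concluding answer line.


E = 75/4, F = 15/16, G = 57/64 at the point
E_x = 0, E_y = 7, F_x = -55/4, F_y = 5/8, G_x = -9/8, G_y = 0
EG - F^2 = 2025/128;  g^inv = (128/2025) * [[57/64, -15/16], [-15/16, 75/4]]
first-kind symbols [ij,l] = (1/2)(d_i g_jl + d_j g_il - d_l g_ij): [xx,x] = E_x/2 = 0, [xx,y] = F_x - E_y/2 = -69/4, [xy,x] = E_y/2 = 7/2, [xy,y] = G_x/2 = -9/16, [yy,x] = F_y - G_x/2 = 19/16, [yy,y] = G_y/2 = 0
Gamma^x_ij = (G*[ij,x] - F*[ij,y])/(EG - F^2), Gamma^y_ij = (E*[ij,y] - F*[ij,x])/(EG - F^2)
Gamma_xxx = 46/45, Gamma_xxy = 311/1350, Gamma_xyy = 361/5400, Gamma_yxx = -184/9, Gamma_yxy = -118/135, Gamma_yyy = -19/270
X = (-1/2, -1/4), Y = (9/32, -25/8) at the point

Answer: (nabla_X Y)^x = 64993/86400, (nabla_X Y)^y = 1097/1080


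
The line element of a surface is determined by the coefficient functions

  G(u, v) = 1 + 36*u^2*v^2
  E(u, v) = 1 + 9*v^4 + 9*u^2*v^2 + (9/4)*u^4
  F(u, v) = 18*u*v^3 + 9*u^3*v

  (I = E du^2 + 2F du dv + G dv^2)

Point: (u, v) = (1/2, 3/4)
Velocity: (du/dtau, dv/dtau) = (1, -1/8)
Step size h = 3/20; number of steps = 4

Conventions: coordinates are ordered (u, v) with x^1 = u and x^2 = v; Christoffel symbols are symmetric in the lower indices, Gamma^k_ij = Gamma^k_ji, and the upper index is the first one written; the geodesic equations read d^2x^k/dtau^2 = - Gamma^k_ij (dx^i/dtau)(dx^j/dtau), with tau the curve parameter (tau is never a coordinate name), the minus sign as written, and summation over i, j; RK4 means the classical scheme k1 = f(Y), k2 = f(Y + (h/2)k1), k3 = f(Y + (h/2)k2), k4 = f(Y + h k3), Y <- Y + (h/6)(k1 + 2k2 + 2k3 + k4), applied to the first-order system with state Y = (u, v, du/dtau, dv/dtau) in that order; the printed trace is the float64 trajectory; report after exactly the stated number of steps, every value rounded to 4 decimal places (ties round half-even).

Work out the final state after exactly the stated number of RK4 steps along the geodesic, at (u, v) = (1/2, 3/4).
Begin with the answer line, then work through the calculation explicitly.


Answer: u = 1.0788, v = 0.6474, du/dtau = 0.9228, dv/dtau = -0.2288

f(Y) = (du/dtau, dv/dtau, -Gamma^u_ij Y'^i Y'^j, -Gamma^v_ij Y'^i Y'^j) with the Gammas evaluated at the stage position; h = 0.150000; intermediate values shown to 6 dp
step 0: u = 0.5000, v = 0.7500, du/dtau = 1.0000, dv/dtau = -0.1250
step 1:
  k1: at (u, v) = (0.500000, 0.750000), (du/dtau, dv/dtau) = (1.000000, -0.125000); Gamma_uuu = 0.299886, Gamma_uuv = 0.899659, Gamma_uvv = 0.599773, Gamma_vuu = 0.327149, Gamma_vuv = 0.981446, Gamma_vvv = 0.654298; k1 = (1.000000, -0.125000, -0.084343, -0.092011)
  k2: at (u, v) = (0.575000, 0.740625), (du/dtau, dv/dtau) = (0.993674, -0.131901); Gamma_uuu = 0.304923, Gamma_uuv = 0.785508, Gamma_uvv = 0.609846, Gamma_vuu = 0.363820, Gamma_vuv = 0.937232, Gamma_vvv = 0.727640; k2 = (0.993674, -0.131901, -0.105780, -0.126212)
  k3: at (u, v) = (0.574526, 0.740107), (du/dtau, dv/dtau) = (0.992067, -0.134466); Gamma_uuu = 0.305064, Gamma_uuv = 0.785971, Gamma_uvv = 0.610128, Gamma_vuu = 0.363964, Gamma_vuv = 0.937721, Gamma_vvv = 0.727928; k3 = (0.992067, -0.134466, -0.101579, -0.121191)
  k4: at (u, v) = (0.648810, 0.729830), (du/dtau, dv/dtau) = (0.984763, -0.143179); Gamma_uuu = 0.309023, Gamma_uuv = 0.695224, Gamma_uvv = 0.618045, Gamma_vuu = 0.393818, Gamma_vuv = 0.885991, Gamma_vvv = 0.787635; k4 = (0.984763, -0.143179, -0.116298, -0.148210)
  Y <- Y + (h/6)(k1 + 2k2 + 2k3 + k4): u = 0.6489, v = 0.7300, du/dtau = 0.9846, dv/dtau = -0.1434
step 2:
  k1: at (u, v) = (0.648906, 0.729977), (du/dtau, dv/dtau) = (0.984616, -0.143376); Gamma_uuu = 0.308978, Gamma_uuv = 0.695160, Gamma_uvv = 0.617956, Gamma_vuu = 0.393751, Gamma_vuv = 0.885890, Gamma_vvv = 0.787503; k1 = (0.984616, -0.143376, -0.115976, -0.147796)
  k2: at (u, v) = (0.722752, 0.719224), (du/dtau, dv/dtau) = (0.975918, -0.154460); Gamma_uuu = 0.312929, Gamma_uuv = 0.622803, Gamma_uvv = 0.625858, Gamma_vuu = 0.417915, Gamma_vuv = 0.831751, Gamma_vvv = 0.835831; k2 = (0.975918, -0.154460, -0.125207, -0.167213)
  k3: at (u, v) = (0.722100, 0.718393), (du/dtau, dv/dtau) = (0.975226, -0.155917); Gamma_uuu = 0.313203, Gamma_uuv = 0.623190, Gamma_uvv = 0.626406, Gamma_vuu = 0.418316, Gamma_vuv = 0.832337, Gamma_vvv = 0.836632; k3 = (0.975226, -0.155917, -0.123587, -0.165064)
  k4: at (u, v) = (0.795190, 0.706590), (du/dtau, dv/dtau) = (0.966078, -0.168135); Gamma_uuu = 0.318035, Gamma_uuv = 0.565198, Gamma_uvv = 0.636069, Gamma_vuu = 0.438283, Gamma_vuv = 0.778899, Gamma_vvv = 0.876566; k4 = (0.966078, -0.168135, -0.131193, -0.180797)
  Y <- Y + (h/6)(k1 + 2k2 + 2k3 + k4): u = 0.7952, v = 0.7067, du/dtau = 0.9660, dv/dtau = -0.1682
step 3:
  k1: at (u, v) = (0.795231, 0.706671), (du/dtau, dv/dtau) = (0.965997, -0.168204); Gamma_uuu = 0.318006, Gamma_uuv = 0.565182, Gamma_uvv = 0.636011, Gamma_vuu = 0.438237, Gamma_vuv = 0.778866, Gamma_vvv = 0.876473; k1 = (0.965997, -0.168204, -0.131074, -0.180631)
  k2: at (u, v) = (0.867680, 0.694055), (du/dtau, dv/dtau) = (0.956167, -0.181752); Gamma_uuu = 0.323992, Gamma_uuv = 0.518321, Gamma_uvv = 0.647985, Gamma_vuu = 0.454733, Gamma_vuv = 0.727480, Gamma_vvv = 0.909467; k2 = (0.956167, -0.181752, -0.137464, -0.192935)
  k3: at (u, v) = (0.866943, 0.693039), (du/dtau, dv/dtau) = (0.955687, -0.182674); Gamma_uuu = 0.324386, Gamma_uuv = 0.518632, Gamma_uvv = 0.648772, Gamma_vuu = 0.455320, Gamma_vuv = 0.727970, Gamma_vvv = 0.910640; k3 = (0.955687, -0.182674, -0.136838, -0.192071)
  k4: at (u, v) = (0.938584, 0.679269), (du/dtau, dv/dtau) = (0.945471, -0.197015); Gamma_uuu = 0.331906, Gamma_uuv = 0.480413, Gamma_uvv = 0.663813, Gamma_vuu = 0.469260, Gamma_vuv = 0.679223, Gamma_vvv = 0.938520; k4 = (0.945471, -0.197015, -0.143487, -0.202867)
  Y <- Y + (h/6)(k1 + 2k2 + 2k3 + k4): u = 0.9386, v = 0.6793, du/dtau = 0.9454, dv/dtau = -0.1970
step 4:
  k1: at (u, v) = (0.938610, 0.679319), (du/dtau, dv/dtau) = (0.945418, -0.197042); Gamma_uuu = 0.331885, Gamma_uuv = 0.480404, Gamma_uvv = 0.663770, Gamma_vuu = 0.469230, Gamma_vuv = 0.679210, Gamma_vvv = 0.938459; k1 = (0.945418, -0.197042, -0.143429, -0.202785)
  k2: at (u, v) = (1.009516, 0.664541), (du/dtau, dv/dtau) = (0.934661, -0.212251); Gamma_uuu = 0.340980, Gamma_uuv = 0.448918, Gamma_uvv = 0.681959, Gamma_vuu = 0.480986, Gamma_vuv = 0.633244, Gamma_vvv = 0.961972; k2 = (0.934661, -0.212251, -0.150484, -0.212273)
  k3: at (u, v) = (1.008710, 0.663400), (du/dtau, dv/dtau) = (0.934132, -0.212963); Gamma_uuu = 0.341506, Gamma_uuv = 0.449198, Gamma_uvv = 0.683012, Gamma_vuu = 0.481697, Gamma_vuv = 0.633597, Gamma_vvv = 0.963394; k3 = (0.934132, -0.212963, -0.150253, -0.211933)
  k4: at (u, v) = (1.078730, 0.647374), (du/dtau, dv/dtau) = (0.922880, -0.228832); Gamma_uuu = 0.352427, Gamma_uuv = 0.423002, Gamma_uvv = 0.704854, Gamma_vuu = 0.491776, Gamma_vuv = 0.590255, Gamma_vvv = 0.983551; k4 = (0.922880, -0.228832, -0.158411, -0.221046)
  Y <- Y + (h/6)(k1 + 2k2 + 2k3 + k4): u = 1.0788, v = 0.6474, du/dtau = 0.9228, dv/dtau = -0.2288


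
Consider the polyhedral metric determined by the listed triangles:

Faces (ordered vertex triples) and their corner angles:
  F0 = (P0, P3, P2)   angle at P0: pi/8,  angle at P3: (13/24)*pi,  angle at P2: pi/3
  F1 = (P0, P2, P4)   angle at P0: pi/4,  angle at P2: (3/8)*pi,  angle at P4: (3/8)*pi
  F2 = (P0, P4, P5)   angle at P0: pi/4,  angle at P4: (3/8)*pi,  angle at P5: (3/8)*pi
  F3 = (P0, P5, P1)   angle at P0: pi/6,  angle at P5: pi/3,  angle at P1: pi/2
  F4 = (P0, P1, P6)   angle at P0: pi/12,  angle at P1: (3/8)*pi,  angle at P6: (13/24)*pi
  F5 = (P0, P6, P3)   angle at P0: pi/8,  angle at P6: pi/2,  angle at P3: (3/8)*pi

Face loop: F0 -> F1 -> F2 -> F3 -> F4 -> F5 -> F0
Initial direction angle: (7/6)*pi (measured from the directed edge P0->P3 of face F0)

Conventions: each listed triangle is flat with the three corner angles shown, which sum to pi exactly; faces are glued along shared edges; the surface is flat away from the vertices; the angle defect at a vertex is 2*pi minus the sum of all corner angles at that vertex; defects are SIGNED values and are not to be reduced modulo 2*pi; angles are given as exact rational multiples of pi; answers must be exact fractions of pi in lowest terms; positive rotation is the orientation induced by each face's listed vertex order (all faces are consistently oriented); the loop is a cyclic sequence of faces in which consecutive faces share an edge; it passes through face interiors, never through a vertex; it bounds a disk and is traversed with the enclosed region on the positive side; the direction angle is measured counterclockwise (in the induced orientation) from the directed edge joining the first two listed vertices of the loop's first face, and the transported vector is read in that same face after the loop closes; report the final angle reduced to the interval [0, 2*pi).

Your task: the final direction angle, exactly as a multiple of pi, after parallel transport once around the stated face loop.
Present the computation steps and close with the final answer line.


enclosed vertex P0: corner angles sum to pi, defect = 2*pi - pi = pi
transport around the loop rotates by the sum of enclosed defects; add to the initial angle mod 2*pi
final angle = (7/6)*pi + pi = pi/6 (mod 2*pi)

Answer: final direction angle = pi/6


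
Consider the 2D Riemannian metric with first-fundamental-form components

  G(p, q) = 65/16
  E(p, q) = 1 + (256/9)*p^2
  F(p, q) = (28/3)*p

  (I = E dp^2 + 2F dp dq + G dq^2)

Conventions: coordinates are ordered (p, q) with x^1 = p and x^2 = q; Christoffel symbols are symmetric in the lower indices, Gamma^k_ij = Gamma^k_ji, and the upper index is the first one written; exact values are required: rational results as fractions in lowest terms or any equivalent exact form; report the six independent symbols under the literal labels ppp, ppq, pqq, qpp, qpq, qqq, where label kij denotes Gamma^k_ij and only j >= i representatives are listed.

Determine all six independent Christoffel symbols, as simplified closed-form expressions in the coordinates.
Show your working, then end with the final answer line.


E = 1 + (256/9)*p^2; F = (28/3)*p; G = 65/16
Gamma^k_ij = (1/2) g^{kl} (d_i g_jl + d_j g_il - d_l g_ij), with g^inv = (1/(EG-F^2)) [[G, -F], [-F, E]]
first partials: E_p = (512/9)*p, E_q = 0, F_p = 28/3, F_q = 0, G_p = 0, G_q = 0
D = EG - F^2 = 65/16 + (256/9)*p^2
expanded: Gamma^p_pp = (G E_p - 2F F_p + F E_q)/(2D), Gamma^p_pq = (G E_q - F G_p)/(2D), Gamma^p_qq = (2G F_q - G G_p - F G_q)/(2D), Gamma^q_pp = (2E F_p - E E_q - F E_p)/(2D), Gamma^q_pq = (E G_p - F E_q)/(2D), Gamma^q_qq = (E G_q - 2F F_q + F G_p)/(2D); substitute and cancel common factors

Answer: Gamma_ppp = 4096*p/(4096*p^2 + 585), Gamma_ppq = 0, Gamma_pqq = 0, Gamma_qpp = 1344/(4096*p^2 + 585), Gamma_qpq = 0, Gamma_qqq = 0


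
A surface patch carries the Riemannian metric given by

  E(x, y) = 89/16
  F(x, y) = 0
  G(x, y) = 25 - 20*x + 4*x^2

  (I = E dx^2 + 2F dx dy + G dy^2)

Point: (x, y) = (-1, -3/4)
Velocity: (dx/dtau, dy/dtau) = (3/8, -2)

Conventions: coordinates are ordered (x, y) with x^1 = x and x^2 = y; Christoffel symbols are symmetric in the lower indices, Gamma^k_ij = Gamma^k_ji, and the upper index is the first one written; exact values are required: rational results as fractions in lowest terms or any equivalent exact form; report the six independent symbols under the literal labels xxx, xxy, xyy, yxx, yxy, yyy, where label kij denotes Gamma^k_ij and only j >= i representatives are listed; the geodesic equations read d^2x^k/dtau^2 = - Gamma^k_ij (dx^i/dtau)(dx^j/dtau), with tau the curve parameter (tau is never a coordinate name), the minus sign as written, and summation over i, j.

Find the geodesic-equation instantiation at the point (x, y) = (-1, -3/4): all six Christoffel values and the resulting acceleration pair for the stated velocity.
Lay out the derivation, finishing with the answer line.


E = 89/16, F = 0, G = 49 at the point
E_x = 0, E_y = 0, F_x = 0, F_y = 0, G_x = -28, G_y = 0
EG - F^2 = 4361/16;  g^inv = (16/4361) * [[49, 0], [0, 89/16]]
first-kind symbols [ij,l] = (1/2)(d_i g_jl + d_j g_il - d_l g_ij): [xx,x] = E_x/2 = 0, [xx,y] = F_x - E_y/2 = 0, [xy,x] = E_y/2 = 0, [xy,y] = G_x/2 = -14, [yy,x] = F_y - G_x/2 = 14, [yy,y] = G_y/2 = 0
Gamma^x_ij = (G*[ij,x] - F*[ij,y])/(EG - F^2), Gamma^y_ij = (E*[ij,y] - F*[ij,x])/(EG - F^2)
Gamma_xxx = 0, Gamma_xxy = 0, Gamma_xyy = 224/89, Gamma_yxx = 0, Gamma_yxy = -2/7, Gamma_yyy = 0
d^2x/dtau^2 = -(Gamma_xxx*(3/8)^2 + 2*Gamma_xxy*(3/8)*(-2) + Gamma_xyy*(-2)^2) = -896/89
d^2y/dtau^2 = -(Gamma_yxx*(3/8)^2 + 2*Gamma_yxy*(3/8)*(-2) + Gamma_yyy*(-2)^2) = -3/7

Answer: Gamma_xxx = 0, Gamma_xxy = 0, Gamma_xyy = 224/89, Gamma_yxx = 0, Gamma_yxy = -2/7, Gamma_yyy = 0; accelerations (d^2x/dtau^2, d^2y/dtau^2) = (-896/89, -3/7)


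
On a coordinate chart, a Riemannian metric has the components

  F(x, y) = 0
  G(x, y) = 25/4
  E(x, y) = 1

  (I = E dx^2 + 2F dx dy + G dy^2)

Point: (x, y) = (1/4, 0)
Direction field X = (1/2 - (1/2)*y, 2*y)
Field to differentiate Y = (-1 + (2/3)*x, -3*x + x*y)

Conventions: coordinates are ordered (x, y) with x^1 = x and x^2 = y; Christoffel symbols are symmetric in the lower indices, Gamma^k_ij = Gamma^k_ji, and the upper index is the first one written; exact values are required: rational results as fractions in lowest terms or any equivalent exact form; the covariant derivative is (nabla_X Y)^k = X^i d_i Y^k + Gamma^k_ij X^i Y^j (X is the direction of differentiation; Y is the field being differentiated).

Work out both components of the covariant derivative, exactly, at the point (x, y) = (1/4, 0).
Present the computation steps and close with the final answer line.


E = 1, F = 0, G = 25/4 at the point
E_x = 0, E_y = 0, F_x = 0, F_y = 0, G_x = 0, G_y = 0
EG - F^2 = 25/4;  g^inv = (4/25) * [[25/4, 0], [0, 1]]
first-kind symbols [ij,l] = (1/2)(d_i g_jl + d_j g_il - d_l g_ij): [xx,x] = E_x/2 = 0, [xx,y] = F_x - E_y/2 = 0, [xy,x] = E_y/2 = 0, [xy,y] = G_x/2 = 0, [yy,x] = F_y - G_x/2 = 0, [yy,y] = G_y/2 = 0
Gamma^x_ij = (G*[ij,x] - F*[ij,y])/(EG - F^2), Gamma^y_ij = (E*[ij,y] - F*[ij,x])/(EG - F^2)
Gamma_xxx = 0, Gamma_xxy = 0, Gamma_xyy = 0, Gamma_yxx = 0, Gamma_yxy = 0, Gamma_yyy = 0
X = (1/2, 0), Y = (-5/6, -3/4) at the point

Answer: (nabla_X Y)^x = 1/3, (nabla_X Y)^y = -3/2


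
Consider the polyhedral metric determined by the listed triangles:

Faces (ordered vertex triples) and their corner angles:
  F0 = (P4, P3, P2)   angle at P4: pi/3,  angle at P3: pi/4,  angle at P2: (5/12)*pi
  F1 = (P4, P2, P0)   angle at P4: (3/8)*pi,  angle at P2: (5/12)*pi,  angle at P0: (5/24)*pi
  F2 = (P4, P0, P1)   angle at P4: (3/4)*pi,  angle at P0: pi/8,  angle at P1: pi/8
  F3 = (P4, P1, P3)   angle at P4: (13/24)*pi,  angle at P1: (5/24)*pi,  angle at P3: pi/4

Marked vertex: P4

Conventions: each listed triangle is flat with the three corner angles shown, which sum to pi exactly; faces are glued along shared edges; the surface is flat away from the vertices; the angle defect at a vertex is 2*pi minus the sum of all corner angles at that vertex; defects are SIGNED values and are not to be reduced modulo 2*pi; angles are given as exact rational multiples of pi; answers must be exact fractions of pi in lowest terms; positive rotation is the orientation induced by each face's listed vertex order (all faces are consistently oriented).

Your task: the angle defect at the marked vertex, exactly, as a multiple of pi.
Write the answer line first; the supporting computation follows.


Answer: defect(P4) = 0

Sum of corner angles at P4: 2*pi
defect = 2*pi - 2*pi


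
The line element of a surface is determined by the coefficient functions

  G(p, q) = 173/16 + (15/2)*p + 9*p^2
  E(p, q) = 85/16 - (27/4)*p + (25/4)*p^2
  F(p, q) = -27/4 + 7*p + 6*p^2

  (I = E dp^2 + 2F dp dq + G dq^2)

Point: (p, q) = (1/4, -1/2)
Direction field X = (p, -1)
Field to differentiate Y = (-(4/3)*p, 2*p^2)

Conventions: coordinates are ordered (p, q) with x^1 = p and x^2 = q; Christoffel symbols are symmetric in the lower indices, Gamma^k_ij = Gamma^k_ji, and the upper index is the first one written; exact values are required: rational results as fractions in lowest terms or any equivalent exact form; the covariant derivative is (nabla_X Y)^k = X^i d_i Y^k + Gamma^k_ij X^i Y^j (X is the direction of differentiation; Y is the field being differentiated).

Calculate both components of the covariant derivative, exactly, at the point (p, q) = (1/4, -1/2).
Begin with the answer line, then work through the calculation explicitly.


Answer: (nabla_X Y)^p = 5834/24435, (nabla_X Y)^q = 26971/48870

E = 257/64, F = -37/8, G = 53/4 at the point
E_p = -29/8, E_q = 0, F_p = 10, F_q = 0, G_p = 12, G_q = 0
EG - F^2 = 8145/256;  g^inv = (256/8145) * [[53/4, 37/8], [37/8, 257/64]]
first-kind symbols [ij,l] = (1/2)(d_i g_jl + d_j g_il - d_l g_ij): [pp,p] = E_p/2 = -29/16, [pp,q] = F_p - E_q/2 = 10, [pq,p] = E_q/2 = 0, [pq,q] = G_p/2 = 6, [qq,p] = F_q - G_p/2 = -6, [qq,q] = G_q/2 = 0
Gamma^p_ij = (G*[ij,p] - F*[ij,q])/(EG - F^2), Gamma^q_ij = (E*[ij,q] - F*[ij,p])/(EG - F^2)
Gamma_ppp = 5692/8145, Gamma_ppq = 2368/2715, Gamma_pqq = -6784/2715, Gamma_qpp = 8134/8145, Gamma_qpq = 2056/2715, Gamma_qqq = -2368/2715
X = (1/4, -1), Y = (-1/3, 1/8) at the point


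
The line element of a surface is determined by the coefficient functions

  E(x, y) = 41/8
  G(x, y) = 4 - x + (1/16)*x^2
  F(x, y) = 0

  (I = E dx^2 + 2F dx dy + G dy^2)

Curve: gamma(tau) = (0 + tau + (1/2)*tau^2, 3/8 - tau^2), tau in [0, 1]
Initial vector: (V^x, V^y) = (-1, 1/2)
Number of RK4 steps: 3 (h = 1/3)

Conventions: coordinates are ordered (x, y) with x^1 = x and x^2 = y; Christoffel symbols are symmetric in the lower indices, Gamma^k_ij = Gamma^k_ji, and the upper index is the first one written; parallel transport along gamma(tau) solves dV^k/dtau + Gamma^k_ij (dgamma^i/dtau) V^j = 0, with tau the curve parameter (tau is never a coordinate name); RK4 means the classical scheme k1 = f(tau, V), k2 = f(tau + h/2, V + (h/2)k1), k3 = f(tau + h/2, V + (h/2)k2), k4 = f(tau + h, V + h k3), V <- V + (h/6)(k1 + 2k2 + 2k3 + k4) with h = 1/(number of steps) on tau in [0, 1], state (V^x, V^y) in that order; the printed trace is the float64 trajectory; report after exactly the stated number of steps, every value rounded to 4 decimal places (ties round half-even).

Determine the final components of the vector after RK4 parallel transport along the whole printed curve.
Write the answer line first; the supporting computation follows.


Answer: V^x = -0.9452, V^y = 0.7652

gamma'(tau) = (1 + tau, -2*tau); f(tau, V)^k = -Gamma^k_ij(gamma(tau)) gamma'^i(tau) V^j; h = 1/3; intermediate values shown to 6 dp
curve data and Christoffel symbols at the stage parameters:
  tau = 0.000000: gamma = (0.000000, 0.375000), gamma' = (1.000000, 0.000000); Gamma_xxx = 0.000000, Gamma_xxy = 0.000000, Gamma_xyy = 0.097561, Gamma_yxx = 0.000000, Gamma_yxy = -0.125000, Gamma_yyy = 0.000000
  tau = 0.166667: gamma = (0.180556, 0.347222), gamma' = (1.166667, -0.333333); Gamma_xxx = 0.000000, Gamma_xxy = 0.000000, Gamma_xyy = 0.095359, Gamma_yxx = 0.000000, Gamma_yxy = -0.127886, Gamma_yyy = 0.000000
  tau = 0.333333: gamma = (0.388889, 0.263889), gamma' = (1.333333, -0.666667); Gamma_xxx = 0.000000, Gamma_xxy = 0.000000, Gamma_xyy = 0.092818, Gamma_yxx = 0.000000, Gamma_yxy = -0.131387, Gamma_yyy = 0.000000
  tau = 0.500000: gamma = (0.625000, 0.125000), gamma' = (1.500000, -1.000000); Gamma_xxx = 0.000000, Gamma_xxy = 0.000000, Gamma_xyy = 0.089939, Gamma_yxx = 0.000000, Gamma_yxy = -0.135593, Gamma_yyy = 0.000000
  tau = 0.666667: gamma = (0.888889, -0.069444), gamma' = (1.666667, -1.333333); Gamma_xxx = 0.000000, Gamma_xxy = 0.000000, Gamma_xyy = 0.086721, Gamma_yxx = 0.000000, Gamma_yxy = -0.140625, Gamma_yyy = 0.000000
  tau = 0.833333: gamma = (1.180556, -0.319444), gamma' = (1.833333, -1.666667); Gamma_xxx = 0.000000, Gamma_xxy = 0.000000, Gamma_xyy = 0.083164, Gamma_yxx = 0.000000, Gamma_yxy = -0.146640, Gamma_yyy = 0.000000
  tau = 1.000000: gamma = (1.500000, -0.625000), gamma' = (2.000000, -2.000000); Gamma_xxx = 0.000000, Gamma_xxy = 0.000000, Gamma_xyy = 0.079268, Gamma_yxx = 0.000000, Gamma_yxy = -0.153846, Gamma_yyy = 0.000000
step 0: V^x = -1.0000, V^y = 0.5000
step 1: k1 = (0.000000, 0.062500), k2 = (0.016224, 0.118783), k3 = (0.016522, 0.120068), k4 = (0.033416, 0.181711); V <- V + (h/6)(k1 + 2k2 + 2k3 + k4): V^x = -0.9945, V^y = 0.5401
step 2: k1 = (0.033421, 0.181727), k2 = (0.051301, 0.250105), k3 = (0.052326, 0.252019), k4 = (0.072165, 0.329476); V <- V + (h/6)(k1 + 2k2 + 2k3 + k4): V^x = -0.9771, V^y = 0.6243
step 3: k1 = (0.072186, 0.329531), k2 = (0.094144, 0.418469), k3 = (0.096199, 0.421560), k4 = (0.121252, 0.526116); V <- V + (h/6)(k1 + 2k2 + 2k3 + k4): V^x = -0.9452, V^y = 0.7652


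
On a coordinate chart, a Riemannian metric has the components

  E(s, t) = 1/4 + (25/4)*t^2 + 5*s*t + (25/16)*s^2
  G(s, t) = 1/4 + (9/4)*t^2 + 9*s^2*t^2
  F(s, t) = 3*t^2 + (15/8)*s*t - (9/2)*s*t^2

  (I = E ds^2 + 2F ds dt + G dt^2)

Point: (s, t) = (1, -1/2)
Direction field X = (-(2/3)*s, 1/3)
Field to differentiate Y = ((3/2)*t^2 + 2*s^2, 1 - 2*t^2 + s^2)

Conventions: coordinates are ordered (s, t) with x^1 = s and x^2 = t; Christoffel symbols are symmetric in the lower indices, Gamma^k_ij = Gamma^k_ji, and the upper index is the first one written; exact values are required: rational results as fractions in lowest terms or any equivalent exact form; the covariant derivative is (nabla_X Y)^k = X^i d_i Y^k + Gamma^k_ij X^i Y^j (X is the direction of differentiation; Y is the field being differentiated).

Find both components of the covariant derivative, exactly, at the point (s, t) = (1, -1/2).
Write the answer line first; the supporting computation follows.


Answer: (nabla_X Y)^s = -1643/420, (nabla_X Y)^t = -46/35

E = 7/8, F = -21/16, G = 49/16 at the point
E_s = 5/8, E_t = -5/4, F_s = -33/16, F_t = 27/8, G_s = 9/2, G_t = -45/4
EG - F^2 = 245/256;  g^inv = (256/245) * [[49/16, 21/16], [21/16, 7/8]]
first-kind symbols [ij,l] = (1/2)(d_i g_jl + d_j g_il - d_l g_ij): [ss,s] = E_s/2 = 5/16, [ss,t] = F_s - E_t/2 = -23/16, [st,s] = E_t/2 = -5/8, [st,t] = G_s/2 = 9/4, [tt,s] = F_t - G_s/2 = 9/8, [tt,t] = G_t/2 = -45/8
Gamma^s_ij = (G*[ij,s] - F*[ij,t])/(EG - F^2), Gamma^t_ij = (E*[ij,t] - F*[ij,s])/(EG - F^2)
Gamma_sss = -34/35, Gamma_sst = 38/35, Gamma_stt = -144/35, Gamma_tss = -31/35, Gamma_tst = 6/5, Gamma_ttt = -18/5
X = (-2/3, 1/3), Y = (19/8, 3/2) at the point


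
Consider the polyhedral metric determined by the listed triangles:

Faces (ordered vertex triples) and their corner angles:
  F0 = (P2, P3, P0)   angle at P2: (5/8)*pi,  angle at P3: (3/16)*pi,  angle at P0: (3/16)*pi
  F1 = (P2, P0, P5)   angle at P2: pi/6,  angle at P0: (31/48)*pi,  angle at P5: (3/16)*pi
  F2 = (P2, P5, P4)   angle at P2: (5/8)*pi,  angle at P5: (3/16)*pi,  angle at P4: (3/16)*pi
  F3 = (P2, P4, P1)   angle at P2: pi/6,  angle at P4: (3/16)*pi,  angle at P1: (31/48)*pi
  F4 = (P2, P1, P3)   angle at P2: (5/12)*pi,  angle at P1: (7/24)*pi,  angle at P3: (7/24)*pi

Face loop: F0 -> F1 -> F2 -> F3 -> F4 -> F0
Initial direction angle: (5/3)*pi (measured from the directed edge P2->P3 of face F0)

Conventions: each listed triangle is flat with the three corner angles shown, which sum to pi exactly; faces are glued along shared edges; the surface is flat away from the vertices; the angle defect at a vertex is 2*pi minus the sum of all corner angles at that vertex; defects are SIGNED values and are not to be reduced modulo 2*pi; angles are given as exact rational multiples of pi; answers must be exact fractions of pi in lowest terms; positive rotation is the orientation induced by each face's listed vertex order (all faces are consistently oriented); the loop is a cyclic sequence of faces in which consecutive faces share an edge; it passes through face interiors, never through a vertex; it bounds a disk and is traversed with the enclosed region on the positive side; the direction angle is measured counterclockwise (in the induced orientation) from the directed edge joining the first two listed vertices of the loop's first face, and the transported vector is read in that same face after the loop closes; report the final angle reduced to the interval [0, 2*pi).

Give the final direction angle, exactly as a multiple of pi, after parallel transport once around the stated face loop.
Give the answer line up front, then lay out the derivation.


Answer: final direction angle = (5/3)*pi

enclosed vertex P2: corner angles sum to 2*pi, defect = 2*pi - 2*pi = 0
the rotation equals the total enclosed defect, so the final angle is initial + defects (mod 2*pi)
final angle = (5/3)*pi + 0 = (5/3)*pi (mod 2*pi)
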